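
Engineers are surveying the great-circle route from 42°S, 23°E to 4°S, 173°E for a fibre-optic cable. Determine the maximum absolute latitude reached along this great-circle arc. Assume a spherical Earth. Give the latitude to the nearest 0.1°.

The great circle lies in the plane with unit normal n̂ = (p₁ × p₂)/|p₁ × p₂|.
Here n̂_z ≈ +0.461; the vertex latitude is φ_max = arccos|n̂_z| ≈ 62.5°.
Check via Clairaut: cos φ_max = |cos φ₁| · sin C = cos(42.0°)·sin(141.6°) ≈ 0.461, again giving ≈ 62.5°.

≈ 62.5°S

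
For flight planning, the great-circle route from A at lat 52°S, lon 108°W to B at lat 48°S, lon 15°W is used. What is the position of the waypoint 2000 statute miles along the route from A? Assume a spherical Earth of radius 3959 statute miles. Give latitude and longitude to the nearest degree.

≈ lat 60°S, lon 57°W

Write both endpoints as unit vectors p₁, p₂ with components (cos φ cos λ, cos φ sin λ, sin φ).
The central angle between the endpoints is δ = arccos(p₁·p₂) ≈ 0.972 rad (55.7°). The total great-circle distance is δ·R ≈ 0.972 × 3959 ≈ 3846 mi, so the target fraction is f = 2000/3846 ≈ 0.520.
Interpolate at f ≈ 0.520 with slerp weights a = sin((1−f)δ)/sin δ ≈ 0.545, b = sin(fδ)/sin δ ≈ 0.586.
p = a·p₁ + b·p₂ ≈ (0.275, -0.420, -0.865); φ = arcsin(p_z) ≈ -59.84°, λ = atan2(p_y, p_x) ≈ -56.78°.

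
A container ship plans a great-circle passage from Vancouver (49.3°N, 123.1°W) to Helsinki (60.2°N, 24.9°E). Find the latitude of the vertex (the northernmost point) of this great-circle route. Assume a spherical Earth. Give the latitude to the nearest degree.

The great circle lies in the plane with unit normal n̂ = (p₁ × p₂)/|p₁ × p₂|.
Here n̂_z ≈ +0.186; the vertex latitude is φ_max = arccos|n̂_z| ≈ 79.3°.

≈ 79°N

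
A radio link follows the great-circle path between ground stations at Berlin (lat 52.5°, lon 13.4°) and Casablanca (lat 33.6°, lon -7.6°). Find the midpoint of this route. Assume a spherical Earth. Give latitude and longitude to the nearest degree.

≈ lat 44°, lon 1°

Convert each endpoint to a unit vector on the sphere (x = cos φ cos λ, y = cos φ sin λ, z = sin φ).
The central angle between the endpoints is δ = arccos(p₁·p₂) ≈ 0.422 rad (24.2°).
Interpolate at f = 1/2 with slerp weights a = sin((1−f)δ)/sin δ ≈ 0.511, b = sin(fδ)/sin δ ≈ 0.511.
p = a·p₁ + b·p₂ ≈ (0.725, 0.016, 0.689); φ = arcsin(p_z) ≈ 43.52°, λ = atan2(p_y, p_x) ≈ 1.25°.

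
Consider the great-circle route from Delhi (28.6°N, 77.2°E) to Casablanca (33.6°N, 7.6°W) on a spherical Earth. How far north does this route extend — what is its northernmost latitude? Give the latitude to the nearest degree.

≈ 39°N

The great circle lies in the plane with unit normal n̂ = (p₁ × p₂)/|p₁ × p₂|.
Here n̂_z ≈ -0.772; the vertex latitude is φ_max = arccos|n̂_z| ≈ 39.5°.
Check via Clairaut: cos φ_max = |cos φ₁| · sin C = cos(28.6°)·sin(61.5°) ≈ 0.772, again giving ≈ 39.5°.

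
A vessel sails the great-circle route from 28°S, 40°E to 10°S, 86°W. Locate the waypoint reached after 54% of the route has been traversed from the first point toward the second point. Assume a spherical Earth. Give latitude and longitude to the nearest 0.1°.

Write both endpoints as unit vectors p₁, p₂ with components (cos φ cos λ, cos φ sin λ, sin φ).
The central angle between the endpoints is δ = arccos(p₁·p₂) ≈ 2.015 rad (115.4°).
Interpolate at f = 0.54 with slerp weights a = sin((1−f)δ)/sin δ ≈ 0.886, b = sin(fδ)/sin δ ≈ 0.981.
p = a·p₁ + b·p₂ ≈ (0.666, -0.461, -0.586); φ = arcsin(p_z) ≈ -35.88°, λ = atan2(p_y, p_x) ≈ -34.67°.

≈ 35.9°S, 34.7°W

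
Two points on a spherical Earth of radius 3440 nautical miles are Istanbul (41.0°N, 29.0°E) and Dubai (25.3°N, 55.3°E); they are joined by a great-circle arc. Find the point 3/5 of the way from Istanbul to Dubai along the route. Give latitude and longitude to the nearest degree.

Convert each endpoint to a unit vector on the sphere (x = cos φ cos λ, y = cos φ sin λ, z = sin φ).
The central angle between the endpoints is δ = arccos(p₁·p₂) ≈ 0.469 rad (26.9°).
Interpolate at f = 3/5 with slerp weights a = sin((1−f)δ)/sin δ ≈ 0.413, b = sin(fδ)/sin δ ≈ 0.614.
p = a·p₁ + b·p₂ ≈ (0.589, 0.608, 0.533); φ = arcsin(p_z) ≈ 32.23°, λ = atan2(p_y, p_x) ≈ 45.91°.

≈ (32°N, 46°E)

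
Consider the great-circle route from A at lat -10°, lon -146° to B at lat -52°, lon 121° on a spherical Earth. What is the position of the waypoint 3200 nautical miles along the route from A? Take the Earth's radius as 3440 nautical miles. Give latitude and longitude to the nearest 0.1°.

Write both endpoints as unit vectors p₁, p₂ with components (cos φ cos λ, cos φ sin λ, sin φ).
The central angle between the endpoints is δ = arccos(p₁·p₂) ≈ 1.465 rad (84.0°). The total great-circle distance is δ·R ≈ 1.465 × 3440 ≈ 5041 nmi, so the target fraction is f = 3200/5041 ≈ 0.635.
Interpolate at f ≈ 0.635 with slerp weights a = sin((1−f)δ)/sin δ ≈ 0.513, b = sin(fδ)/sin δ ≈ 0.806.
p = a·p₁ + b·p₂ ≈ (-0.674, 0.143, -0.724); φ = arcsin(p_z) ≈ -46.42°, λ = atan2(p_y, p_x) ≈ 168.03°.

≈ lat -46.4°, lon 168.0°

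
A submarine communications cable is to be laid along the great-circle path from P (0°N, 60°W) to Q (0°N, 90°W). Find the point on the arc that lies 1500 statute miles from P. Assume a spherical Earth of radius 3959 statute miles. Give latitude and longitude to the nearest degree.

≈ (0°N, 82°W)

The haversine formula gives a central angle δ ≈ 0.524 rad (30.0°) between the endpoints. The total great-circle distance is δ·R ≈ 0.524 × 3959 ≈ 2073 mi, so the target fraction is f = 1500/2073 ≈ 0.724.
Interpolate at f ≈ 0.724 with slerp weights a = sin((1−f)δ)/sin δ ≈ 0.288, b = sin(fδ)/sin δ ≈ 0.740.
p = a·p₁ + b·p₂ ≈ (0.144, -0.990, 0.000); φ = arcsin(p_z) ≈ 0.00°, λ = atan2(p_y, p_x) ≈ -81.71°.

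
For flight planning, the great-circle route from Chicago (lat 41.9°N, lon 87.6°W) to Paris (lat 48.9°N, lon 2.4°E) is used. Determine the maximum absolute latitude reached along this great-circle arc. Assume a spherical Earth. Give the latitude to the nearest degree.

≈ 56°N

The great circle lies in the plane with unit normal n̂ = (p₁ × p₂)/|p₁ × p₂|.
Here n̂_z ≈ +0.566; the vertex latitude is φ_max = arccos|n̂_z| ≈ 55.5°.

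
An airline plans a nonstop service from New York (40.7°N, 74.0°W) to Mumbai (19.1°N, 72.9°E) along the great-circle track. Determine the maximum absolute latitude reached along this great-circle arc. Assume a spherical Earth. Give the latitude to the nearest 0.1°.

The great circle lies in the plane with unit normal n̂ = (p₁ × p₂)/|p₁ × p₂|.
Here n̂_z ≈ +0.424; the vertex latitude is φ_max = arccos|n̂_z| ≈ 64.9°.

≈ 64.9°N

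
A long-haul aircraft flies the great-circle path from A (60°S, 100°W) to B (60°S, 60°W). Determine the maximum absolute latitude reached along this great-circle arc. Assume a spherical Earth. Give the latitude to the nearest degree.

≈ 62°S

The great circle lies in the plane with unit normal n̂ = (p₁ × p₂)/|p₁ × p₂|.
Here n̂_z ≈ +0.477; the vertex latitude is φ_max = arccos|n̂_z| ≈ 61.5°.
Check via Clairaut: cos φ_max = |cos φ₁| · sin C = cos(60.0°)·sin(107.5°) ≈ 0.477, again giving ≈ 61.5°.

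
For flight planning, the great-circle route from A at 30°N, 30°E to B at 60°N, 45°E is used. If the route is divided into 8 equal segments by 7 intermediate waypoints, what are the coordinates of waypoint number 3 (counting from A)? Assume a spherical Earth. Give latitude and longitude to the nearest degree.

Write both endpoints as unit vectors p₁, p₂ with components (cos φ cos λ, cos φ sin λ, sin φ).
The central angle between the endpoints is δ = arccos(p₁·p₂) ≈ 0.552 rad (31.6°).
Interpolate at f = 3/8 with slerp weights a = sin((1−f)δ)/sin δ ≈ 0.645, b = sin(fδ)/sin δ ≈ 0.392.
p = a·p₁ + b·p₂ ≈ (0.622, 0.418, 0.662); φ = arcsin(p_z) ≈ 41.45°, λ = atan2(p_y, p_x) ≈ 33.88°.

≈ 41°N, 34°E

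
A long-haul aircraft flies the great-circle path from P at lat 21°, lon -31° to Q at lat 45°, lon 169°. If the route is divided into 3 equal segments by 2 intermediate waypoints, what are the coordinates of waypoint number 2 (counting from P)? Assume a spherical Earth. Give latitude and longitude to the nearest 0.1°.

From cos δ = sin φ₁ sin φ₂ + cos φ₁ cos φ₂ cos Δλ, the central angle is δ ≈ 1.946 rad (111.5°).
Interpolate at f = 2/3 with slerp weights a = sin((1−f)δ)/sin δ ≈ 0.650, b = sin(fδ)/sin δ ≈ 1.035.
p = a·p₁ + b·p₂ ≈ (-0.199, -0.173, 0.965); φ = arcsin(p_z) ≈ 74.74°, λ = atan2(p_y, p_x) ≈ -139.01°.

≈ lat 74.7°, lon -139.0°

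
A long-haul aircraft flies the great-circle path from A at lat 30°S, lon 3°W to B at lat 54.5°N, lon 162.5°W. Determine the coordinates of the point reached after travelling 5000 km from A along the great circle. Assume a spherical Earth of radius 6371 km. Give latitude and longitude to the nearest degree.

≈ lat 12°N, lon 21°W

From cos δ = sin φ₁ sin φ₂ + cos φ₁ cos φ₂ cos Δλ, the central angle is δ ≈ 2.643 rad (151.4°). The total great-circle distance is δ·R ≈ 2.643 × 6371 ≈ 16837 km, so the target fraction is f = 5000/16837 ≈ 0.297.
Interpolate at f ≈ 0.297 with slerp weights a = sin((1−f)δ)/sin δ ≈ 2.005, b = sin(fδ)/sin δ ≈ 1.477.
p = a·p₁ + b·p₂ ≈ (0.916, -0.349, 0.200); φ = arcsin(p_z) ≈ 11.55°, λ = atan2(p_y, p_x) ≈ -20.85°.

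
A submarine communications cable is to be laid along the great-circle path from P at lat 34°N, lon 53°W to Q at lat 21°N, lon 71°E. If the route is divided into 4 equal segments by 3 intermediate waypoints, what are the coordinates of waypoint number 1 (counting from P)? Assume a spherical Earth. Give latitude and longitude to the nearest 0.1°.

≈ lat 46.2°N, lon 22.9°W

From cos δ = sin φ₁ sin φ₂ + cos φ₁ cos φ₂ cos Δλ, the central angle is δ ≈ 1.805 rad (103.4°).
Interpolate at f = 1/4 with slerp weights a = sin((1−f)δ)/sin δ ≈ 1.004, b = sin(fδ)/sin δ ≈ 0.448.
p = a·p₁ + b·p₂ ≈ (0.637, -0.269, 0.722); φ = arcsin(p_z) ≈ 46.24°, λ = atan2(p_y, p_x) ≈ -22.88°.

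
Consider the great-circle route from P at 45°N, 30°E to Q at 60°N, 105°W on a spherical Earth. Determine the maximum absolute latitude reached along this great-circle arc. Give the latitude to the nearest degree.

The great circle lies in the plane with unit normal n̂ = (p₁ × p₂)/|p₁ × p₂|.
Here n̂_z ≈ -0.268; the vertex latitude is φ_max = arccos|n̂_z| ≈ 74.4°.
Check via Clairaut: cos φ_max = |cos φ₁| · sin C = cos(45.0°)·sin(22.3°) ≈ 0.268, again giving ≈ 74.4°.

≈ 74°N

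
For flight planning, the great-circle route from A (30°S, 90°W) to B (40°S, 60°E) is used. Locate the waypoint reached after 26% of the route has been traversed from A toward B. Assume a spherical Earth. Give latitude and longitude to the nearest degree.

Convert each endpoint to a unit vector on the sphere (x = cos φ cos λ, y = cos φ sin λ, z = sin φ).
The central angle between the endpoints is δ = arccos(p₁·p₂) ≈ 1.827 rad (104.7°).
Interpolate at f = 0.26 with slerp weights a = sin((1−f)δ)/sin δ ≈ 1.009, b = sin(fδ)/sin δ ≈ 0.473.
p = a·p₁ + b·p₂ ≈ (0.181, -0.560, -0.808); φ = arcsin(p_z) ≈ -53.93°, λ = atan2(p_y, p_x) ≈ -72.09°.

≈ (54°S, 72°W)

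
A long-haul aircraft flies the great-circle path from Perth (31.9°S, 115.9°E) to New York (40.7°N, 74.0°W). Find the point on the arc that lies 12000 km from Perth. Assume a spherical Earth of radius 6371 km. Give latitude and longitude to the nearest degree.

Write both endpoints as unit vectors p₁, p₂ with components (cos φ cos λ, cos φ sin λ, sin φ).
The central angle between the endpoints is δ = arccos(p₁·p₂) ≈ 2.935 rad (168.1°). The total great-circle distance is δ·R ≈ 2.935 × 6371 ≈ 18696 km, so the target fraction is f = 12000/18696 ≈ 0.642.
Interpolate at f ≈ 0.642 with slerp weights a = sin((1−f)δ)/sin δ ≈ 4.222, b = sin(fδ)/sin δ ≈ 4.629.
p = a·p₁ + b·p₂ ≈ (-0.598, -0.149, 0.787); φ = arcsin(p_z) ≈ 51.93°, λ = atan2(p_y, p_x) ≈ -166.04°.

≈ (52°N, 166°W)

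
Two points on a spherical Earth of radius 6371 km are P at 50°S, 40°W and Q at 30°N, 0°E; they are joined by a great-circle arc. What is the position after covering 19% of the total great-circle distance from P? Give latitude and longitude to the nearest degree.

≈ 36°S, 29°W

Convert each endpoint to a unit vector on the sphere (x = cos φ cos λ, y = cos φ sin λ, z = sin φ).
The central angle between the endpoints is δ = arccos(p₁·p₂) ≈ 1.527 rad (87.5°).
Interpolate at f = 0.19 with slerp weights a = sin((1−f)δ)/sin δ ≈ 0.946, b = sin(fδ)/sin δ ≈ 0.286.
p = a·p₁ + b·p₂ ≈ (0.714, -0.391, -0.581); φ = arcsin(p_z) ≈ -35.54°, λ = atan2(p_y, p_x) ≈ -28.70°.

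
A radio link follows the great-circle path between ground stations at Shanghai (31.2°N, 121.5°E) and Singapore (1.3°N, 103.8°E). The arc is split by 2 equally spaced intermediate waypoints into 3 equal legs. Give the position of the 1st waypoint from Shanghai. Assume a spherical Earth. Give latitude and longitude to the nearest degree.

≈ 21°N, 115°E

The haversine formula gives a central angle δ ≈ 0.598 rad (34.3°) between the endpoints.
Interpolate at f = 1/3 with slerp weights a = sin((1−f)δ)/sin δ ≈ 0.690, b = sin(fδ)/sin δ ≈ 0.352.
p = a·p₁ + b·p₂ ≈ (-0.392, 0.844, 0.365); φ = arcsin(p_z) ≈ 21.42°, λ = atan2(p_y, p_x) ≈ 114.91°.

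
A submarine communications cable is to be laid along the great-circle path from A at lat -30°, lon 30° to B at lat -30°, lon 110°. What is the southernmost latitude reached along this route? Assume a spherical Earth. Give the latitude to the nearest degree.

≈ -37°

The great circle lies in the plane with unit normal n̂ = (p₁ × p₂)/|p₁ × p₂|.
Here n̂_z ≈ +0.799; the vertex latitude is φ_max = arccos|n̂_z| ≈ 37.0°.
Check via Clairaut: cos φ_max = |cos φ₁| · sin C = cos(30.0°)·sin(112.8°) ≈ 0.799, again giving ≈ 37.0°.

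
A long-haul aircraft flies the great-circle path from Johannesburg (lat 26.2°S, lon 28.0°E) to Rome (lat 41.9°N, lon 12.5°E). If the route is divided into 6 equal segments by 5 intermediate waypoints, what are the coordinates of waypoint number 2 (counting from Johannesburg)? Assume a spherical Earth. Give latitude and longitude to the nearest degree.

Convert each endpoint to a unit vector on the sphere (x = cos φ cos λ, y = cos φ sin λ, z = sin φ).
The central angle between the endpoints is δ = arccos(p₁·p₂) ≈ 1.215 rad (69.6°).
Interpolate at f = 2/6 with slerp weights a = sin((1−f)δ)/sin δ ≈ 0.773, b = sin(fδ)/sin δ ≈ 0.420.
p = a·p₁ + b·p₂ ≈ (0.917, 0.393, -0.060); φ = arcsin(p_z) ≈ -3.46°, λ = atan2(p_y, p_x) ≈ 23.20°.

≈ lat 3°S, lon 23°E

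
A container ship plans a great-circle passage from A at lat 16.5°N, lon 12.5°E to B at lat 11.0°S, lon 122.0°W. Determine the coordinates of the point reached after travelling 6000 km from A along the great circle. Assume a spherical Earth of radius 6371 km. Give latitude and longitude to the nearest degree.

Convert each endpoint to a unit vector on the sphere (x = cos φ cos λ, y = cos φ sin λ, z = sin φ).
The central angle between the endpoints is δ = arccos(p₁·p₂) ≈ 2.366 rad (135.6°). The total great-circle distance is δ·R ≈ 2.366 × 6371 ≈ 15073 km, so the target fraction is f = 6000/15073 ≈ 0.398.
Interpolate at f ≈ 0.398 with slerp weights a = sin((1−f)δ)/sin δ ≈ 1.413, b = sin(fδ)/sin δ ≈ 1.155.
p = a·p₁ + b·p₂ ≈ (0.722, -0.668, 0.181); φ = arcsin(p_z) ≈ 10.42°, λ = atan2(p_y, p_x) ≈ -42.79°.

≈ lat 10°N, lon 43°W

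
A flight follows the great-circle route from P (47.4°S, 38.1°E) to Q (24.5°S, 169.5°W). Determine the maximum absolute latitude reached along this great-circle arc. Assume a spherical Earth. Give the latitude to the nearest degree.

≈ 73°S

The great circle lies in the plane with unit normal n̂ = (p₁ × p₂)/|p₁ × p₂|.
Here n̂_z ≈ +0.294; the vertex latitude is φ_max = arccos|n̂_z| ≈ 72.9°.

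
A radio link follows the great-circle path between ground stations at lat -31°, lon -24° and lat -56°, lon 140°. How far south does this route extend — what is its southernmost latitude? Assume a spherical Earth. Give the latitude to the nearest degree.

The great circle lies in the plane with unit normal n̂ = (p₁ × p₂)/|p₁ × p₂|.
Here n̂_z ≈ +0.132; the vertex latitude is φ_max = arccos|n̂_z| ≈ 82.4°.
Check via Clairaut: cos φ_max = |cos φ₁| · sin C = cos(31.0°)·sin(171.1°) ≈ 0.132, again giving ≈ 82.4°.

≈ -82°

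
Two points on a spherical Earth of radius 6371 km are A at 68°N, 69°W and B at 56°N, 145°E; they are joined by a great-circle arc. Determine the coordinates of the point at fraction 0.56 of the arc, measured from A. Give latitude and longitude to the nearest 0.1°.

≈ 77.3°N, 173.3°E

From cos δ = sin φ₁ sin φ₂ + cos φ₁ cos φ₂ cos Δλ, the central angle is δ ≈ 0.934 rad (53.5°).
Interpolate at f = 0.56 with slerp weights a = sin((1−f)δ)/sin δ ≈ 0.497, b = sin(fδ)/sin δ ≈ 0.621.
p = a·p₁ + b·p₂ ≈ (-0.218, 0.026, 0.976); φ = arcsin(p_z) ≈ 77.33°, λ = atan2(p_y, p_x) ≈ 173.32°.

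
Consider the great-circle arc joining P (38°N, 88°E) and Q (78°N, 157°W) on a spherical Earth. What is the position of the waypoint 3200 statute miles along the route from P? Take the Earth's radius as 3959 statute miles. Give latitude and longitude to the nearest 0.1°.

≈ (78.7°N, 143.6°E)

Convert each endpoint to a unit vector on the sphere (x = cos φ cos λ, y = cos φ sin λ, z = sin φ).
The central angle between the endpoints is δ = arccos(p₁·p₂) ≈ 1.009 rad (57.8°). The total great-circle distance is δ·R ≈ 1.009 × 3959 ≈ 3993 mi, so the target fraction is f = 3200/3993 ≈ 0.801.
Interpolate at f ≈ 0.801 with slerp weights a = sin((1−f)δ)/sin δ ≈ 0.235, b = sin(fδ)/sin δ ≈ 0.855.
p = a·p₁ + b·p₂ ≈ (-0.157, 0.116, 0.981); φ = arcsin(p_z) ≈ 78.74°, λ = atan2(p_y, p_x) ≈ 143.59°.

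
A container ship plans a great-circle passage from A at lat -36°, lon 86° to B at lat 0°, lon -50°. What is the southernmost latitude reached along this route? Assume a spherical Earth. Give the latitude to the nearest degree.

≈ -46°

The great circle lies in the plane with unit normal n̂ = (p₁ × p₂)/|p₁ × p₂|.
Here n̂_z ≈ -0.691; the vertex latitude is φ_max = arccos|n̂_z| ≈ 46.3°.
Check via Clairaut: cos φ_max = |cos φ₁| · sin C = cos(36.0°)·sin(121.3°) ≈ 0.691, again giving ≈ 46.3°.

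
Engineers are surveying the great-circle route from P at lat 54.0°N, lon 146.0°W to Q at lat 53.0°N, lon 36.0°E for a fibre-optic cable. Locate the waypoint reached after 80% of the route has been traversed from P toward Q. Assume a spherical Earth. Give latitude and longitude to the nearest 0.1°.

Convert each endpoint to a unit vector on the sphere (x = cos φ cos λ, y = cos φ sin λ, z = sin φ).
The central angle between the endpoints is δ = arccos(p₁·p₂) ≈ 1.274 rad (73.0°).
Interpolate at f = 0.80 with slerp weights a = sin((1−f)δ)/sin δ ≈ 0.264, b = sin(fδ)/sin δ ≈ 0.891.
p = a·p₁ + b·p₂ ≈ (0.305, 0.228, 0.924); φ = arcsin(p_z) ≈ 67.59°, λ = atan2(p_y, p_x) ≈ 36.81°.

≈ lat 67.6°N, lon 36.8°E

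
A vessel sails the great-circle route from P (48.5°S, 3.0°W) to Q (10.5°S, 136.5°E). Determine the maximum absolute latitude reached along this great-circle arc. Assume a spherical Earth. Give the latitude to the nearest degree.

≈ 63°S

The great circle lies in the plane with unit normal n̂ = (p₁ × p₂)/|p₁ × p₂|.
Here n̂_z ≈ +0.453; the vertex latitude is φ_max = arccos|n̂_z| ≈ 63.0°.
Check via Clairaut: cos φ_max = |cos φ₁| · sin C = cos(48.5°)·sin(136.8°) ≈ 0.453, again giving ≈ 63.0°.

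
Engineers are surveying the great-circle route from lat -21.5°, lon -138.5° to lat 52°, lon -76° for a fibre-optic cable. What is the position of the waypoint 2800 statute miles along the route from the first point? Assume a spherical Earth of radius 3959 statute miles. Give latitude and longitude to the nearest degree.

The haversine formula gives a central angle δ ≈ 1.595 rad (91.4°) between the endpoints. The total great-circle distance is δ·R ≈ 1.595 × 3959 ≈ 6315 mi, so the target fraction is f = 2800/6315 ≈ 0.443.
Interpolate at f ≈ 0.443 with slerp weights a = sin((1−f)δ)/sin δ ≈ 0.776, b = sin(fδ)/sin δ ≈ 0.650.
p = a·p₁ + b·p₂ ≈ (-0.444, -0.867, 0.228); φ = arcsin(p_z) ≈ 13.17°, λ = atan2(p_y, p_x) ≈ -117.12°.

≈ lat 13°, lon -117°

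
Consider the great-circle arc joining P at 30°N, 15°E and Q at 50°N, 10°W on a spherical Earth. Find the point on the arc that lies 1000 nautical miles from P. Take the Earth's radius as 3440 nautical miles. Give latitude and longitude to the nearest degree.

≈ 43°N, 2°E

The haversine formula gives a central angle δ ≈ 0.479 rad (27.4°) between the endpoints. The total great-circle distance is δ·R ≈ 0.479 × 3440 ≈ 1647 nmi, so the target fraction is f = 1000/1647 ≈ 0.607.
Interpolate at f ≈ 0.607 with slerp weights a = sin((1−f)δ)/sin δ ≈ 0.406, b = sin(fδ)/sin δ ≈ 0.622.
p = a·p₁ + b·p₂ ≈ (0.733, 0.022, 0.680); φ = arcsin(p_z) ≈ 42.81°, λ = atan2(p_y, p_x) ≈ 1.68°.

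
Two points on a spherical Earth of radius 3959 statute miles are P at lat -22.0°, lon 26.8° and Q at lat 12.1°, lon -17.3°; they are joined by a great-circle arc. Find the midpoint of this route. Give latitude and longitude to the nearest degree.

≈ lat -5°, lon 4°

Convert each endpoint to a unit vector on the sphere (x = cos φ cos λ, y = cos φ sin λ, z = sin φ).
The central angle between the endpoints is δ = arccos(p₁·p₂) ≈ 0.961 rad (55.1°).
Interpolate at f = 1/2 with slerp weights a = sin((1−f)δ)/sin δ ≈ 0.564, b = sin(fδ)/sin δ ≈ 0.564.
p = a·p₁ + b·p₂ ≈ (0.993, 0.072, -0.093); φ = arcsin(p_z) ≈ -5.34°, λ = atan2(p_y, p_x) ≈ 4.13°.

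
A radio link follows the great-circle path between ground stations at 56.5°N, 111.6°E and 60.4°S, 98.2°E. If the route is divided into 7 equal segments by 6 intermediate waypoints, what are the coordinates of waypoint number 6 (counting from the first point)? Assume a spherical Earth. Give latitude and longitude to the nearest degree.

The haversine formula gives a central angle δ ≈ 2.049 rad (117.4°) between the endpoints.
Interpolate at f = 6/7 with slerp weights a = sin((1−f)δ)/sin δ ≈ 0.325, b = sin(fδ)/sin δ ≈ 1.107.
p = a·p₁ + b·p₂ ≈ (-0.144, 0.708, -0.692); φ = arcsin(p_z) ≈ -43.75°, λ = atan2(p_y, p_x) ≈ 101.50°.

≈ 44°S, 101°E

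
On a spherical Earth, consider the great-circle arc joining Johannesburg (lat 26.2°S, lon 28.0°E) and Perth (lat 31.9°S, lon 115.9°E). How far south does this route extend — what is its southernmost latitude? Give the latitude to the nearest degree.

The great circle lies in the plane with unit normal n̂ = (p₁ × p₂)/|p₁ × p₂|.
Here n̂_z ≈ +0.789; the vertex latitude is φ_max = arccos|n̂_z| ≈ 37.9°.
Check via Clairaut: cos φ_max = |cos φ₁| · sin C = cos(26.2°)·sin(118.5°) ≈ 0.789, again giving ≈ 37.9°.

≈ 38°S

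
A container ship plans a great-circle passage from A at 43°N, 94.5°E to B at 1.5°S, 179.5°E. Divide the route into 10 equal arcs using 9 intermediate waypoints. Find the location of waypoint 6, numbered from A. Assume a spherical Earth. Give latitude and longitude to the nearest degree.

≈ 22°N, 153°E

The haversine formula gives a central angle δ ≈ 1.525 rad (87.4°) between the endpoints.
Interpolate at f = 6/10 with slerp weights a = sin((1−f)δ)/sin δ ≈ 0.573, b = sin(fδ)/sin δ ≈ 0.793.
p = a·p₁ + b·p₂ ≈ (-0.826, 0.425, 0.370); φ = arcsin(p_z) ≈ 21.74°, λ = atan2(p_y, p_x) ≈ 152.77°.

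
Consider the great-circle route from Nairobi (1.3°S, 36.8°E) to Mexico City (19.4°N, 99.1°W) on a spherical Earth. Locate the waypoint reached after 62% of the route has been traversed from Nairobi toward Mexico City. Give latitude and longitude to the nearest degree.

Write both endpoints as unit vectors p₁, p₂ with components (cos φ cos λ, cos φ sin λ, sin φ).
The central angle between the endpoints is δ = arccos(p₁·p₂) ≈ 2.325 rad (133.2°).
Interpolate at f = 0.62 with slerp weights a = sin((1−f)δ)/sin δ ≈ 1.061, b = sin(fδ)/sin δ ≈ 1.361.
p = a·p₁ + b·p₂ ≈ (0.646, -0.632, 0.428); φ = arcsin(p_z) ≈ 25.33°, λ = atan2(p_y, p_x) ≈ -44.37°.

≈ 25°N, 44°W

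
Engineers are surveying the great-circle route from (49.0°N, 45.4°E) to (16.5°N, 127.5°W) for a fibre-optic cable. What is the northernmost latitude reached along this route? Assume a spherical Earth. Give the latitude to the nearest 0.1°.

≈ 85.1°N

The great circle lies in the plane with unit normal n̂ = (p₁ × p₂)/|p₁ × p₂|.
Here n̂_z ≈ -0.085; the vertex latitude is φ_max = arccos|n̂_z| ≈ 85.1°.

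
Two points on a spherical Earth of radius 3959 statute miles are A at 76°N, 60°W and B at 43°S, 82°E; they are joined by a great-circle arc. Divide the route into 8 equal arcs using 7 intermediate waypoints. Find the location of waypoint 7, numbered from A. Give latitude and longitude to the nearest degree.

≈ 26°S, 77°E

Convert each endpoint to a unit vector on the sphere (x = cos φ cos λ, y = cos φ sin λ, z = sin φ).
The central angle between the endpoints is δ = arccos(p₁·p₂) ≈ 2.500 rad (143.2°).
Interpolate at f = 7/8 with slerp weights a = sin((1−f)δ)/sin δ ≈ 0.514, b = sin(fδ)/sin δ ≈ 1.363.
p = a·p₁ + b·p₂ ≈ (0.201, 0.880, -0.431); φ = arcsin(p_z) ≈ -25.54°, λ = atan2(p_y, p_x) ≈ 77.14°.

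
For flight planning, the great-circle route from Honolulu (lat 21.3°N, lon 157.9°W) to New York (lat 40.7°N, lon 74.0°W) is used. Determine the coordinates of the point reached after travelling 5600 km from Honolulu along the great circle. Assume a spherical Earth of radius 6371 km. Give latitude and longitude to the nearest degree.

≈ lat 42°N, lon 103°W

Write both endpoints as unit vectors p₁, p₂ with components (cos φ cos λ, cos φ sin λ, sin φ).
The central angle between the endpoints is δ = arccos(p₁·p₂) ≈ 1.254 rad (71.8°). The total great-circle distance is δ·R ≈ 1.254 × 6371 ≈ 7986 km, so the target fraction is f = 5600/7986 ≈ 0.701.
Interpolate at f ≈ 0.701 with slerp weights a = sin((1−f)δ)/sin δ ≈ 0.385, b = sin(fδ)/sin δ ≈ 0.811.
p = a·p₁ + b·p₂ ≈ (-0.163, -0.726, 0.668); φ = arcsin(p_z) ≈ 41.95°, λ = atan2(p_y, p_x) ≈ -102.66°.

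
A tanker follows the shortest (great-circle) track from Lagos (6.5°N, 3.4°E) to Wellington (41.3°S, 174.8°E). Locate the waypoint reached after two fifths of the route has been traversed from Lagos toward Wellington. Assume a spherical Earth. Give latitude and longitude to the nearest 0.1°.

≈ 49.8°S, 18.0°E

The haversine formula gives a central angle δ ≈ 2.520 rad (144.4°) between the endpoints.
Interpolate at f = 2/5 with slerp weights a = sin((1−f)δ)/sin δ ≈ 1.713, b = sin(fδ)/sin δ ≈ 1.452.
p = a·p₁ + b·p₂ ≈ (0.613, 0.200, -0.764); φ = arcsin(p_z) ≈ -49.82°, λ = atan2(p_y, p_x) ≈ 18.04°.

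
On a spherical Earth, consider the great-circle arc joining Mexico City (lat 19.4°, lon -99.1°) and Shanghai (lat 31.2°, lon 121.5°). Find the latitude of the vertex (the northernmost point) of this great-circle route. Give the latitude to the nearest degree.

≈ 54°

The great circle lies in the plane with unit normal n̂ = (p₁ × p₂)/|p₁ × p₂|.
Here n̂_z ≈ -0.585; the vertex latitude is φ_max = arccos|n̂_z| ≈ 54.2°.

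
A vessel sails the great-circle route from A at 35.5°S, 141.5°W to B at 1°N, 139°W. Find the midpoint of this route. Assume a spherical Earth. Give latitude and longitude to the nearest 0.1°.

The haversine formula gives a central angle δ ≈ 0.638 rad (36.6°) between the endpoints.
Interpolate at f = 1/2 with slerp weights a = sin((1−f)δ)/sin δ ≈ 0.527, b = sin(fδ)/sin δ ≈ 0.527.
p = a·p₁ + b·p₂ ≈ (-0.733, -0.612, -0.297); φ = arcsin(p_z) ≈ -17.25°, λ = atan2(p_y, p_x) ≈ -140.12°.

≈ 17.3°S, 140.1°W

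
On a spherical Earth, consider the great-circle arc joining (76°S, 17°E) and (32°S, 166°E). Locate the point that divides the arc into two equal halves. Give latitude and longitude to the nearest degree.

The haversine formula gives a central angle δ ≈ 1.226 rad (70.2°) between the endpoints.
Interpolate at f = 1/2 with slerp weights a = sin((1−f)δ)/sin δ ≈ 0.611, b = sin(fδ)/sin δ ≈ 0.611.
p = a·p₁ + b·p₂ ≈ (-0.362, 0.169, -0.917); φ = arcsin(p_z) ≈ -66.49°, λ = atan2(p_y, p_x) ≈ 154.99°.

≈ (66°S, 155°E)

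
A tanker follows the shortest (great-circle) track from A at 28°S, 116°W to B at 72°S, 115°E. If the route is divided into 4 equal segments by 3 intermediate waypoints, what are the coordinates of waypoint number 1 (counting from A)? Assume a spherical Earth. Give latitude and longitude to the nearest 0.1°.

Convert each endpoint to a unit vector on the sphere (x = cos φ cos λ, y = cos φ sin λ, z = sin φ).
The central angle between the endpoints is δ = arccos(p₁·p₂) ≈ 1.292 rad (74.1°).
Interpolate at f = 1/4 with slerp weights a = sin((1−f)δ)/sin δ ≈ 0.858, b = sin(fδ)/sin δ ≈ 0.330.
p = a·p₁ + b·p₂ ≈ (-0.375, -0.588, -0.717); φ = arcsin(p_z) ≈ -45.78°, λ = atan2(p_y, p_x) ≈ -122.53°.

≈ 45.8°S, 122.5°W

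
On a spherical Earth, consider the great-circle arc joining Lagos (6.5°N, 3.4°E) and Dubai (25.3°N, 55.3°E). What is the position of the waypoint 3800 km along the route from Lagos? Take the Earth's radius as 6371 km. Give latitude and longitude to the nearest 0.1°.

≈ 20.3°N, 35.7°E

Write both endpoints as unit vectors p₁, p₂ with components (cos φ cos λ, cos φ sin λ, sin φ).
The central angle between the endpoints is δ = arccos(p₁·p₂) ≈ 0.924 rad (52.9°). The total great-circle distance is δ·R ≈ 0.924 × 6371 ≈ 5887 km, so the target fraction is f = 3800/5887 ≈ 0.646.
Interpolate at f ≈ 0.646 with slerp weights a = sin((1−f)δ)/sin δ ≈ 0.403, b = sin(fδ)/sin δ ≈ 0.704.
p = a·p₁ + b·p₂ ≈ (0.762, 0.547, 0.346); φ = arcsin(p_z) ≈ 20.27°, λ = atan2(p_y, p_x) ≈ 35.67°.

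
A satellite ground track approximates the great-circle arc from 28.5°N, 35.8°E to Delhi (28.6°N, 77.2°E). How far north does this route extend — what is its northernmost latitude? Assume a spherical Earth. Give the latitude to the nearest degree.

The great circle lies in the plane with unit normal n̂ = (p₁ × p₂)/|p₁ × p₂|.
Here n̂_z ≈ +0.864; the vertex latitude is φ_max = arccos|n̂_z| ≈ 30.2°.
Check via Clairaut: cos φ_max = |cos φ₁| · sin C = cos(28.5°)·sin(79.6°) ≈ 0.864, again giving ≈ 30.2°.

≈ 30°N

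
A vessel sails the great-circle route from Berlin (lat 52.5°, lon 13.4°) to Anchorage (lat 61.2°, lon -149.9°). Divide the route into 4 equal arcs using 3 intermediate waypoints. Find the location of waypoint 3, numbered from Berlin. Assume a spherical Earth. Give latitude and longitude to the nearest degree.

≈ lat 77°, lon -136°

The haversine formula gives a central angle δ ≈ 1.144 rad (65.5°) between the endpoints.
Interpolate at f = 3/4 with slerp weights a = sin((1−f)δ)/sin δ ≈ 0.310, b = sin(fδ)/sin δ ≈ 0.831.
p = a·p₁ + b·p₂ ≈ (-0.163, -0.157, 0.974); φ = arcsin(p_z) ≈ 76.92°, λ = atan2(p_y, p_x) ≈ -136.04°.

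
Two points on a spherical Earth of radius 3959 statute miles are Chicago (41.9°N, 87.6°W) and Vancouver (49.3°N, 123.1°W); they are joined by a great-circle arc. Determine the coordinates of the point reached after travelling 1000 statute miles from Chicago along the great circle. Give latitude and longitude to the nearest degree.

Convert each endpoint to a unit vector on the sphere (x = cos φ cos λ, y = cos φ sin λ, z = sin φ).
The central angle between the endpoints is δ = arccos(p₁·p₂) ≈ 0.448 rad (25.7°). The total great-circle distance is δ·R ≈ 0.448 × 3959 ≈ 1772 mi, so the target fraction is f = 1000/1772 ≈ 0.564.
Interpolate at f ≈ 0.564 with slerp weights a = sin((1−f)δ)/sin δ ≈ 0.448, b = sin(fδ)/sin δ ≈ 0.577.
p = a·p₁ + b·p₂ ≈ (-0.192, -0.648, 0.737); φ = arcsin(p_z) ≈ 47.46°, λ = atan2(p_y, p_x) ≈ -106.46°.

≈ 47°N, 106°W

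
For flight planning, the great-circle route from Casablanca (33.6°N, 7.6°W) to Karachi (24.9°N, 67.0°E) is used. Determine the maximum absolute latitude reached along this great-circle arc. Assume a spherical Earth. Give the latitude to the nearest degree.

The great circle lies in the plane with unit normal n̂ = (p₁ × p₂)/|p₁ × p₂|.
Here n̂_z ≈ +0.808; the vertex latitude is φ_max = arccos|n̂_z| ≈ 36.1°.
Check via Clairaut: cos φ_max = |cos φ₁| · sin C = cos(33.6°)·sin(76.0°) ≈ 0.808, again giving ≈ 36.1°.

≈ 36°N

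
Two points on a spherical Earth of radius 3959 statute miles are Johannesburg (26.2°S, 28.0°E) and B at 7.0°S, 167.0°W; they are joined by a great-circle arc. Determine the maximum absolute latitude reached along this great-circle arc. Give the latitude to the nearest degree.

≈ 67°S

The great circle lies in the plane with unit normal n̂ = (p₁ × p₂)/|p₁ × p₂|.
Here n̂_z ≈ +0.390; the vertex latitude is φ_max = arccos|n̂_z| ≈ 67.1°.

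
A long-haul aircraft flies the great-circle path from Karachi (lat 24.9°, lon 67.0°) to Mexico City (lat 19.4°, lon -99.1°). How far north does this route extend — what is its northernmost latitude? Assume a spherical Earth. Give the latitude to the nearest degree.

≈ 73°

The great circle lies in the plane with unit normal n̂ = (p₁ × p₂)/|p₁ × p₂|.
Here n̂_z ≈ -0.284; the vertex latitude is φ_max = arccos|n̂_z| ≈ 73.5°.
Check via Clairaut: cos φ_max = |cos φ₁| · sin C = cos(24.9°)·sin(18.3°) ≈ 0.284, again giving ≈ 73.5°.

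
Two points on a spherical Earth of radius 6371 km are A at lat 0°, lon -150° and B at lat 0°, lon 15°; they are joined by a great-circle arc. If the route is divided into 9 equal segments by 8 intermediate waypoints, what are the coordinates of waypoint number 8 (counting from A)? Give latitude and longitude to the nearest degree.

≈ lat 0°, lon -3°

Convert each endpoint to a unit vector on the sphere (x = cos φ cos λ, y = cos φ sin λ, z = sin φ).
The central angle between the endpoints is δ = arccos(p₁·p₂) ≈ 2.880 rad (165.0°).
Interpolate at f = 8/9 with slerp weights a = sin((1−f)δ)/sin δ ≈ 1.215, b = sin(fδ)/sin δ ≈ 2.123.
p = a·p₁ + b·p₂ ≈ (0.998, -0.058, 0.000); φ = arcsin(p_z) ≈ 0.00°, λ = atan2(p_y, p_x) ≈ -3.33°.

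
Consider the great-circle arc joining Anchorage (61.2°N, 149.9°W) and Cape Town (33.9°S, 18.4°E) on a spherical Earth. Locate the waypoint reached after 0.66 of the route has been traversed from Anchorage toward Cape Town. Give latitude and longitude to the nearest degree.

The haversine formula gives a central angle δ ≈ 2.647 rad (151.7°) between the endpoints.
Interpolate at f = 0.66 with slerp weights a = sin((1−f)δ)/sin δ ≈ 1.651, b = sin(fδ)/sin δ ≈ 2.075.
p = a·p₁ + b·p₂ ≈ (0.946, 0.145, 0.290); φ = arcsin(p_z) ≈ 16.83°, λ = atan2(p_y, p_x) ≈ 8.70°.

≈ (17°N, 9°E)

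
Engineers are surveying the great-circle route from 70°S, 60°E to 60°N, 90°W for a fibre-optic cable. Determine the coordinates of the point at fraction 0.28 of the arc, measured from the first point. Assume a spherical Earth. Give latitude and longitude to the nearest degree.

Write both endpoints as unit vectors p₁, p₂ with components (cos φ cos λ, cos φ sin λ, sin φ).
The central angle between the endpoints is δ = arccos(p₁·p₂) ≈ 2.865 rad (164.1°).
Interpolate at f = 0.28 with slerp weights a = sin((1−f)δ)/sin δ ≈ 3.224, b = sin(fδ)/sin δ ≈ 2.629.
p = a·p₁ + b·p₂ ≈ (0.551, -0.360, -0.753); φ = arcsin(p_z) ≈ -48.83°, λ = atan2(p_y, p_x) ≈ -33.11°.

≈ 49°S, 33°W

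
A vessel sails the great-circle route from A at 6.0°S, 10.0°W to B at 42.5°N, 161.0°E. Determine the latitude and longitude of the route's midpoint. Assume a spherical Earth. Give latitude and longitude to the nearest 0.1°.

≈ 63.1°N, 13.4°E

Write both endpoints as unit vectors p₁, p₂ with components (cos φ cos λ, cos φ sin λ, sin φ).
The central angle between the endpoints is δ = arccos(p₁·p₂) ≈ 2.490 rad (142.6°).
Interpolate at f = 1/2 with slerp weights a = sin((1−f)δ)/sin δ ≈ 1.561, b = sin(fδ)/sin δ ≈ 1.561.
p = a·p₁ + b·p₂ ≈ (0.441, 0.105, 0.891); φ = arcsin(p_z) ≈ 63.06°, λ = atan2(p_y, p_x) ≈ 13.42°.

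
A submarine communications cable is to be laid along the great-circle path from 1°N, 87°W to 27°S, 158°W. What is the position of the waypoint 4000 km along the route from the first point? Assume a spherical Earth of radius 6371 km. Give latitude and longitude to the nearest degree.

The haversine formula gives a central angle δ ≈ 1.285 rad (73.6°) between the endpoints. The total great-circle distance is δ·R ≈ 1.285 × 6371 ≈ 8185 km, so the target fraction is f = 4000/8185 ≈ 0.489.
Interpolate at f ≈ 0.489 with slerp weights a = sin((1−f)δ)/sin δ ≈ 0.637, b = sin(fδ)/sin δ ≈ 0.612.
p = a·p₁ + b·p₂ ≈ (-0.473, -0.840, -0.267); φ = arcsin(p_z) ≈ -15.48°, λ = atan2(p_y, p_x) ≈ -119.36°.

≈ 15°S, 119°W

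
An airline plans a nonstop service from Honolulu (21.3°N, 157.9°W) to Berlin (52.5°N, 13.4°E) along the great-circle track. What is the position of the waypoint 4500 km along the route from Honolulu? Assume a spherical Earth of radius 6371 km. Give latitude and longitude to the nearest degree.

≈ 61°N, 150°W

Convert each endpoint to a unit vector on the sphere (x = cos φ cos λ, y = cos φ sin λ, z = sin φ).
The central angle between the endpoints is δ = arccos(p₁·p₂) ≈ 1.847 rad (105.8°). The total great-circle distance is δ·R ≈ 1.847 × 6371 ≈ 11766 km, so the target fraction is f = 4500/11766 ≈ 0.382.
Interpolate at f ≈ 0.382 with slerp weights a = sin((1−f)δ)/sin δ ≈ 0.945, b = sin(fδ)/sin δ ≈ 0.675.
p = a·p₁ + b·p₂ ≈ (-0.416, -0.236, 0.878); φ = arcsin(p_z) ≈ 61.44°, λ = atan2(p_y, p_x) ≈ -150.44°.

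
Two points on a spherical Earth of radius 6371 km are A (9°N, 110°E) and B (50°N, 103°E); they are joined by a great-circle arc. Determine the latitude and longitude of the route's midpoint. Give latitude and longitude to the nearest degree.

≈ (30°N, 107°E)

Write both endpoints as unit vectors p₁, p₂ with components (cos φ cos λ, cos φ sin λ, sin φ).
The central angle between the endpoints is δ = arccos(p₁·p₂) ≈ 0.723 rad (41.4°).
Interpolate at f = 1/2 with slerp weights a = sin((1−f)δ)/sin δ ≈ 0.535, b = sin(fδ)/sin δ ≈ 0.535.
p = a·p₁ + b·p₂ ≈ (-0.258, 0.831, 0.493); φ = arcsin(p_z) ≈ 29.54°, λ = atan2(p_y, p_x) ≈ 107.24°.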